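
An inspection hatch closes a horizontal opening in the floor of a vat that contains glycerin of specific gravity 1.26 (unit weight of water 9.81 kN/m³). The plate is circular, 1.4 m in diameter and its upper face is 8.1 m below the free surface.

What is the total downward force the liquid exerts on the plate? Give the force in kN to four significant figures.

γ = 1.26 × 9.81 = 12.3606 kN/m³.
The plate is horizontal, so pressure is uniform at p = γ·h = 12.3606 × 8.1 = 100.121 kN/m².
A = π(0.7)² = 1.53938 m².
F = p·A = 100.121 × 1.53938 = 154.124 kN.

F ≈ 154.1 kN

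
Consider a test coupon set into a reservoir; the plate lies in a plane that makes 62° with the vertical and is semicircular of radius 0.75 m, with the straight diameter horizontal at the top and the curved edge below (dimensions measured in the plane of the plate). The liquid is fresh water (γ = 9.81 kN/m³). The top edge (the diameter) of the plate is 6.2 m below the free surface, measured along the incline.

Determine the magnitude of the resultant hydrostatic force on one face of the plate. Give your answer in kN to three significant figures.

γ = 9.81 kN/m³.
The plate makes 62° with the vertical, i.e. θ = 90° − 62° = 28° to the horizontal. Measuring y along the incline from the free-surface line, vertical depth h = y·sinθ with sinθ = 0.469472.
The centroid of a semicircle lies 4r/(3π) = 0.31831 m from the diameter, here below the top edge, so y_c = 6.2 + 0.31831 = 6.51831 m and h_c = 6.51831 × 0.469472 = 3.06016 m.
A = πr²/2 = π × 0.75²/2 = 0.883573 m².
Resultant F = γ·h_c·A = 9.81 × 3.06016 × 0.883573 = 26.525 kN.

F ≈ 26.5 kN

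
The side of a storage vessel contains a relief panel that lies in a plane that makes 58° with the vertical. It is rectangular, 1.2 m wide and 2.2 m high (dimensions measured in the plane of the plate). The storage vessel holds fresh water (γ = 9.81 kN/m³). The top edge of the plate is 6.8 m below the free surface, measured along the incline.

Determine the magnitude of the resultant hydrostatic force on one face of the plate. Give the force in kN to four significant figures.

γ = 9.81 kN/m³.
The plate makes 58° with the vertical, i.e. θ = 90° − 58° = 32° to the horizontal. Measuring y along the incline from the free-surface line, vertical depth h = y·sinθ with sinθ = 0.529919.
The centroid lies 2.2/2 = 1.1 m below the top edge, so y_c = 6.8 + 1.1 = 7.9 m and h_c = 7.9 × 0.529919 = 4.18636 m.
A = 1.2 × 2.2 = 2.64 m².
Resultant F = γ·h_c·A = 9.81 × 4.18636 × 2.64 = 108.42 kN.

F ≈ 108.4 kN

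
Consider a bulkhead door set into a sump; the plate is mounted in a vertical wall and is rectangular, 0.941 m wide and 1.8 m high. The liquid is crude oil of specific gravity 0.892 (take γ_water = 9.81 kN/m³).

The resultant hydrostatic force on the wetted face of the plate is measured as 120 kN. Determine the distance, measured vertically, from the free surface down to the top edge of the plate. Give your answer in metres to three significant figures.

d_top ≈ 7.20 m

γ = 0.892 × 9.81 = 8.75052 kN/m³.
A = 0.941 × 1.8 = 1.6938 m².
From F = γ·h_c·A, the centroid depth is h_c = 120/(8.75052 × 1.6938) = 8.09628 m.
The centroid lies 1.8/2 = 0.9 m below the top edge, so the top edge sits at h_top = 8.09628 − 0.9 = 7.19628 m below the surface.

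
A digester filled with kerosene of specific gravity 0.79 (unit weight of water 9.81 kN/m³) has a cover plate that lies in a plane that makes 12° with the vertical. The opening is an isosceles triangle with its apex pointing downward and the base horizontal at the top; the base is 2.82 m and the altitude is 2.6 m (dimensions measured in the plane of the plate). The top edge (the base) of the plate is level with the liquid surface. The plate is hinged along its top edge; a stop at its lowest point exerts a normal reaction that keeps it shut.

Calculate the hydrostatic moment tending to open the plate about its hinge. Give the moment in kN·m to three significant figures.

M ≈ 31.3 kN·m

γ = 0.79 × 9.81 = 7.7499 kN/m³.
The plate makes 12° with the vertical, i.e. θ = 90° − 12° = 78° to the horizontal. Measuring y along the incline from the free-surface line, vertical depth h = y·sinθ with sinθ = 0.978148.
With the apex down, the centroid sits h/3 = 2.6/3 = 0.866667 m below the base (the top edge), so y_c = 0.866667 m and h_c = 0.866667 × 0.978148 = 0.847729 m.
A = ½ × 2.82 × 2.6 = 3.666 m².
Resultant F = γ·h_c·A = 7.7499 × 0.847729 × 3.666 = 24.0849 kN.
I_c = b·h³/36 = 2.82 × 2.6³/36 = 1.37679 m⁴.
Centre of pressure: y_p = y_c + I_c/(y_c·A) = 0.866667 + 1.37679/(0.866667 × 3.666) = 0.866667 + 0.433334 = 1.3 m along the plane.
The resultant acts 0.866667 + 0.433334 = 1.3 m (along the plate) below the hinge at the top edge, so the moment about the hinge is M = F × 1.3 = 24.0849 × 1.3 = 31.3104 kN·m.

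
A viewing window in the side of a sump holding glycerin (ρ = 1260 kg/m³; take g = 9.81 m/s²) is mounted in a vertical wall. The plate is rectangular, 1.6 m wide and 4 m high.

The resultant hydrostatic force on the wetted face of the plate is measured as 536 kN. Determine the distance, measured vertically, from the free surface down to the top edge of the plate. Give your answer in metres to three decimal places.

γ = ρg = 1260 × 9.81 / 1000 = 12.3606 kN/m³.
A = 1.6 × 4 = 6.4 m².
From F = γ·h_c·A, the centroid depth is h_c = 536/(12.3606 × 6.4) = 6.77556 m.
The centroid lies 4/2 = 2 m below the top edge, so the top edge sits at h_top = 6.77556 − 2 = 4.77556 m below the surface.

d_top ≈ 4.776 m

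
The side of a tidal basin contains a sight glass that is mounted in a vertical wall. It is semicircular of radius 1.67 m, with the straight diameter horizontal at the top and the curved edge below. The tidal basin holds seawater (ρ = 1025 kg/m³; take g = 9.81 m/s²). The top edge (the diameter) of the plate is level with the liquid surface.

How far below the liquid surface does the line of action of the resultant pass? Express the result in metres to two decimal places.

h_p = 0.98 m

γ = ρg = 1025 × 9.81 / 1000 = 10.05525 kN/m³.
The centroid of a semicircle lies 4r/(3π) = 0.70877 m from the diameter, here below the top edge, so the centroid depth is h_c = 0.70877 m.
A = πr²/2 = π × 1.67²/2 = 4.38079 m².
Resultant F = γ·h_c·A = 10.05525 × 0.70877 × 4.38079 = 31.2213 kN.
I_c = (π/8 − 8/(9π))·r⁴ = 0.109757 × 1.67⁴ = 0.853686 m⁴.
Centre of pressure: y_p = y_c + I_c/(y_c·A) = 0.70877 + 0.853686/(0.70877 × 4.38079) = 0.70877 + 0.274942 = 0.983712 m along the plane.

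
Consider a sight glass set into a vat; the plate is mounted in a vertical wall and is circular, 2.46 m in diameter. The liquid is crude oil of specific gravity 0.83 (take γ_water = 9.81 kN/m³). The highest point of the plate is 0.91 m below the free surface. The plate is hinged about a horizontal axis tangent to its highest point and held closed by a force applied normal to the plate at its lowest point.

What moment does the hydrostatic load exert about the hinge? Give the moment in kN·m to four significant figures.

γ = 0.83 × 9.81 = 8.1423 kN/m³.
The centroid is at the centre, 1.23 m below the top of the plate, so the centroid depth is h_c = 0.91 + 1.23 = 2.14 m.
A = π(1.23)² = 4.75292 m².
Resultant F = γ·h_c·A = 8.1423 × 2.14 × 4.75292 = 82.8174 kN.
I_c = πr⁴/4 = π × 1.23⁴/4 = 1.79767 m⁴.
Centre of pressure: y_p = y_c + I_c/(y_c·A) = 2.14 + 1.79767/(2.14 × 4.75292) = 2.14 + 0.17674 = 2.31674 m along the plane.
The resultant acts 1.23 + 0.17674 = 1.40674 m (along the plate) below the hinge at the top edge, so the moment about the hinge is M = F × 1.40674 = 82.8174 × 1.40674 = 116.503 kN·m.

M ≈ 116.5 kN·m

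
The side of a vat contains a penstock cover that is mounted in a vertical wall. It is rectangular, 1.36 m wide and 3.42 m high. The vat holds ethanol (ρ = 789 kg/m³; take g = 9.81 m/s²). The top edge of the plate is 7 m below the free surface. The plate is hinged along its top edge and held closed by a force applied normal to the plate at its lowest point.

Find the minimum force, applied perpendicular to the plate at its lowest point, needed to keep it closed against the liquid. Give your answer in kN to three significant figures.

P ≈ 167 kN

γ = ρg = 789 × 9.81 / 1000 = 7.74009 kN/m³.
The centroid lies 3.42/2 = 1.71 m below the top edge, so the centroid depth is h_c = 7 + 1.71 = 8.71 m.
A = 1.36 × 3.42 = 4.6512 m².
Resultant F = γ·h_c·A = 7.74009 × 8.71 × 4.6512 = 313.566 kN.
I_c = b·h³/12 = 1.36 × 3.42³/12 = 4.53352 m⁴.
Centre of pressure: y_p = y_c + I_c/(y_c·A) = 8.71 + 4.53352/(8.71 × 4.6512) = 8.71 + 0.111906 = 8.82191 m along the plane.
The resultant acts 1.71 + 0.111906 = 1.82191 m (along the plate) below the hinge at the top edge, so the moment about the hinge is M = F × 1.82191 = 313.566 × 1.82191 = 571.289 kN·m.
A normal force at the bottom, 3.42 m from the hinge, must supply this moment: P = 571.289/3.42 = 167.044 kN.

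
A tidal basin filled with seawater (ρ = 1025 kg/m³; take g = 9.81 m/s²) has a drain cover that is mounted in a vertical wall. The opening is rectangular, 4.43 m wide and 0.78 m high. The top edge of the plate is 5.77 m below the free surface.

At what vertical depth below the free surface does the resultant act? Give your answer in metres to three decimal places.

h_p = 6.168 m

γ = ρg = 1025 × 9.81 / 1000 = 10.05525 kN/m³.
The centroid lies 0.78/2 = 0.39 m below the top edge, so the centroid depth is h_c = 5.77 + 0.39 = 6.16 m.
A = 4.43 × 0.78 = 3.4554 m².
Resultant F = γ·h_c·A = 10.05525 × 6.16 × 3.4554 = 214.029 kN.
I_c = b·h³/12 = 4.43 × 0.78³/12 = 0.175189 m⁴.
Centre of pressure: y_p = y_c + I_c/(y_c·A) = 6.16 + 0.175189/(6.16 × 3.4554) = 6.16 + 0.00823053 = 6.16823 m along the plane.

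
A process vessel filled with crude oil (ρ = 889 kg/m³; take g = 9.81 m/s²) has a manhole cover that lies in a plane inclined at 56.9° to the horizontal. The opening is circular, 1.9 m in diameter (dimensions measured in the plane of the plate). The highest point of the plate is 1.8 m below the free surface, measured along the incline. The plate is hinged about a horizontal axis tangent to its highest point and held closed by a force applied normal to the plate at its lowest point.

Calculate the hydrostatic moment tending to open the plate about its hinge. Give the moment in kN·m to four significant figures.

M ≈ 58.79 kN·m

γ = ρg = 889 × 9.81 / 1000 = 8.72109 kN/m³.
Let θ = 56.9° be the plate's angle to the horizontal; measure y along the incline from where the plane meets the free surface. Vertical depth h = y·sinθ with sinθ = 0.837719.
The centroid is at the centre, 0.95 m below the top of the plate, so y_c = 1.8 + 0.95 = 2.75 m and h_c = 2.75 × 0.837719 = 2.30373 m.
A = π(0.95)² = 2.83529 m².
Resultant F = γ·h_c·A = 8.72109 × 2.30373 × 2.83529 = 56.9639 kN.
I_c = πr⁴/4 = π × 0.95⁴/4 = 0.639712 m⁴.
Centre of pressure: y_p = y_c + I_c/(y_c·A) = 2.75 + 0.639712/(2.75 × 2.83529) = 2.75 + 0.0820454 = 2.83205 m along the plane.
The resultant acts 0.95 + 0.0820454 = 1.03205 m (along the plate) below the hinge at the top edge, so the moment about the hinge is M = F × 1.03205 = 56.9639 × 1.03205 = 58.7896 kN·m.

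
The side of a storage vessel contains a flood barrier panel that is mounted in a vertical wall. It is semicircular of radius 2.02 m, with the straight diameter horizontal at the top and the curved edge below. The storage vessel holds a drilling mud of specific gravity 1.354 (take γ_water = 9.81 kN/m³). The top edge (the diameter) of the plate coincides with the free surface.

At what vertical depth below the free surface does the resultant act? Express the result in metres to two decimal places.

h_p = 1.19 m

γ = 1.354 × 9.81 = 13.28274 kN/m³.
The centroid of a semicircle lies 4r/(3π) = 0.857315 m from the diameter, here below the top edge, so the centroid depth is h_c = 0.857315 m.
A = πr²/2 = π × 2.02²/2 = 6.40948 m².
Resultant F = γ·h_c·A = 13.28274 × 0.857315 × 6.40948 = 72.9879 kN.
I_c = (π/8 − 8/(9π))·r⁴ = 0.109757 × 2.02⁴ = 1.82742 m⁴.
Centre of pressure: y_p = y_c + I_c/(y_c·A) = 0.857315 + 1.82742/(0.857315 × 6.40948) = 0.857315 + 0.332564 = 1.18988 m along the plane.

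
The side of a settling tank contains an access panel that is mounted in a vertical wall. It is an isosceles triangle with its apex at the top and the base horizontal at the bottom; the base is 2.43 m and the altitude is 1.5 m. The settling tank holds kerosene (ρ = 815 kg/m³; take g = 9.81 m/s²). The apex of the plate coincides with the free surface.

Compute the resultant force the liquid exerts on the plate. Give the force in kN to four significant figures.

F ≈ 14.57 kN

γ = ρg = 815 × 9.81 / 1000 = 7.99515 kN/m³.
With the apex up, the centroid sits 2h/3 = 2 × 1.5/3 = 1 m below the apex, so the centroid depth is h_c = 1 m.
A = ½ × 2.43 × 1.5 = 1.8225 m².
Resultant F = γ·h_c·A = 7.99515 × 1 × 1.8225 = 14.5712 kN.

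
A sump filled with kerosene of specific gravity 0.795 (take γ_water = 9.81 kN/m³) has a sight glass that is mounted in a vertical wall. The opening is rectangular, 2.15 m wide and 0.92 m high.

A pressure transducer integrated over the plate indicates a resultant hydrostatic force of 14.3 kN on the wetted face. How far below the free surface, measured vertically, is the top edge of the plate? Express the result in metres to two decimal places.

d_top ≈ 0.47 m

γ = 0.795 × 9.81 = 7.79895 kN/m³.
A = 2.15 × 0.92 = 1.978 m².
From F = γ·h_c·A, the centroid depth is h_c = 14.3/(7.79895 × 1.978) = 0.926987 m.
The centroid lies 0.92/2 = 0.46 m below the top edge, so the top edge sits at h_top = 0.926987 − 0.46 = 0.466987 m below the surface.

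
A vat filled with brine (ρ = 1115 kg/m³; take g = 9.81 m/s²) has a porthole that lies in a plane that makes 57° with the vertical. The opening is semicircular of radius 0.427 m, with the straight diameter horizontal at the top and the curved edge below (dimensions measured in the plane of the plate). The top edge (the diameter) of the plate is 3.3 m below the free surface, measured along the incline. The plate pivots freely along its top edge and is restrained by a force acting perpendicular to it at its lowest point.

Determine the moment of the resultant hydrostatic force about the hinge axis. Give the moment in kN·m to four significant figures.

γ = ρg = 1115 × 9.81 / 1000 = 10.93815 kN/m³.
The plate makes 57° with the vertical, i.e. θ = 90° − 57° = 33° to the horizontal. Measuring y along the incline from the free-surface line, vertical depth h = y·sinθ with sinθ = 0.544639.
The centroid of a semicircle lies 4r/(3π) = 0.181224 m from the diameter, here below the top edge, so y_c = 3.3 + 0.181224 = 3.48122 m and h_c = 3.48122 × 0.544639 = 1.89601 m.
A = πr²/2 = π × 0.427²/2 = 0.286402 m².
Resultant F = γ·h_c·A = 10.93815 × 1.89601 × 0.286402 = 5.93965 kN.
I_c = (π/8 − 8/(9π))·r⁴ = 0.109757 × 0.427⁴ = 0.00364875 m⁴.
Centre of pressure: y_p = y_c + I_c/(y_c·A) = 3.48122 + 0.00364875/(3.48122 × 0.286402) = 3.48122 + 0.00365963 = 3.48488 m along the plane.
The resultant acts 0.181224 + 0.00365963 = 0.184884 m (along the plate) below the hinge at the top edge, so the moment about the hinge is M = F × 0.184884 = 5.93965 × 0.184884 = 1.09815 kN·m.

M ≈ 1.098 kN·m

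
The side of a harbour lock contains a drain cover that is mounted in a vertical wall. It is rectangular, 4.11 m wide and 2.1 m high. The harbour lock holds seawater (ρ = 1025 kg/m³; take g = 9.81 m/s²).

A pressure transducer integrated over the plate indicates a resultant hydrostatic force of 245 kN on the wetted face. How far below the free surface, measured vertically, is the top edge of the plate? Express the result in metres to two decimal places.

d_top ≈ 1.77 m

γ = ρg = 1025 × 9.81 / 1000 = 10.05525 kN/m³.
A = 4.11 × 2.1 = 8.631 m².
From F = γ·h_c·A, the centroid depth is h_c = 245/(10.05525 × 8.631) = 2.82301 m.
The centroid lies 2.1/2 = 1.05 m below the top edge, so the top edge sits at h_top = 2.82301 − 1.05 = 1.77301 m below the surface.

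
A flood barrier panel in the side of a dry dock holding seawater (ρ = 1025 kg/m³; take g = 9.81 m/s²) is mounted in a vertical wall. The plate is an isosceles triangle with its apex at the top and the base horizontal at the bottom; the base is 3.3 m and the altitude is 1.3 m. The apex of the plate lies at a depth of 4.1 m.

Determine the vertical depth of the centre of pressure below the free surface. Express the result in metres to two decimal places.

h_p = 4.99 m

γ = ρg = 1025 × 9.81 / 1000 = 10.05525 kN/m³.
With the apex up, the centroid sits 2h/3 = 2 × 1.3/3 = 0.866667 m below the apex, so the centroid depth is h_c = 4.1 + 0.866667 = 4.96667 m.
A = ½ × 3.3 × 1.3 = 2.145 m².
Resultant F = γ·h_c·A = 10.05525 × 4.96667 × 2.145 = 107.124 kN.
I_c = b·h³/36 = 3.3 × 1.3³/36 = 0.201392 m⁴.
Centre of pressure: y_p = y_c + I_c/(y_c·A) = 4.96667 + 0.201392/(4.96667 × 2.145) = 4.96667 + 0.0189038 = 4.98557 m along the plane.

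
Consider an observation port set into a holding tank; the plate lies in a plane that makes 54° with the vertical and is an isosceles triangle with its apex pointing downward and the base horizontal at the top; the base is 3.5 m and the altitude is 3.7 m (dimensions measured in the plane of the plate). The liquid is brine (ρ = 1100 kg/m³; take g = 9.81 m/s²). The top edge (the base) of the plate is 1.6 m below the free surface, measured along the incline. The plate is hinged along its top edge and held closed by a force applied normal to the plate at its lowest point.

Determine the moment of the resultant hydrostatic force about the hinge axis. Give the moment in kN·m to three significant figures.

γ = ρg = 1100 × 9.81 / 1000 = 10.791 kN/m³.
The plate makes 54° with the vertical, i.e. θ = 90° − 54° = 36° to the horizontal. Measuring y along the incline from the free-surface line, vertical depth h = y·sinθ with sinθ = 0.587785.
With the apex down, the centroid sits h/3 = 3.7/3 = 1.23333 m below the base (the top edge), so y_c = 1.6 + 1.23333 = 2.83333 m and h_c = 2.83333 × 0.587785 = 1.66539 m.
A = ½ × 3.5 × 3.7 = 6.475 m².
Resultant F = γ·h_c·A = 10.791 × 1.66539 × 6.475 = 116.364 kN.
I_c = b·h³/36 = 3.5 × 3.7³/36 = 4.9246 m⁴.
Centre of pressure: y_p = y_c + I_c/(y_c·A) = 2.83333 + 4.9246/(2.83333 × 6.475) = 2.83333 + 0.268432 = 3.10176 m along the plane.
The resultant acts 1.23333 + 0.268432 = 1.50176 m (along the plate) below the hinge at the top edge, so the moment about the hinge is M = F × 1.50176 = 116.364 × 1.50176 = 174.751 kN·m.

M ≈ 175 kN·m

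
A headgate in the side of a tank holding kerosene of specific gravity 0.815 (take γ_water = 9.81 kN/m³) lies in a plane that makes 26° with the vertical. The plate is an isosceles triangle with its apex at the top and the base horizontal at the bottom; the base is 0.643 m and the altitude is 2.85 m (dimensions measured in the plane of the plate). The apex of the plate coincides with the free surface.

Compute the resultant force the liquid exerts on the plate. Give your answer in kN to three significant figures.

F ≈ 12.5 kN

γ = 0.815 × 9.81 = 7.99515 kN/m³.
The plate makes 26° with the vertical, i.e. θ = 90° − 26° = 64° to the horizontal. Measuring y along the incline from the free-surface line, vertical depth h = y·sinθ with sinθ = 0.898794.
With the apex up, the centroid sits 2h/3 = 2 × 2.85/3 = 1.9 m below the apex, so y_c = 1.9 m and h_c = 1.9 × 0.898794 = 1.70771 m.
A = ½ × 0.643 × 2.85 = 0.916275 m².
Resultant F = γ·h_c·A = 7.99515 × 1.70771 × 0.916275 = 12.5103 kN.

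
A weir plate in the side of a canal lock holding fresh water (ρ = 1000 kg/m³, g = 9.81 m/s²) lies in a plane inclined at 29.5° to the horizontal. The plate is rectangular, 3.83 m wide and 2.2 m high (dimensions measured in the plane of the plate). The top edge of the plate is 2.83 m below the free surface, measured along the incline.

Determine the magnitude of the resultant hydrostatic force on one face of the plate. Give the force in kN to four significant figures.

γ = ρg = 1000 × 9.81 = 9810 N/m³ = 9.81 kN/m³.
Let θ = 29.5° be the plate's angle to the horizontal; measure y along the incline from where the plane meets the free surface. Vertical depth h = y·sinθ with sinθ = 0.492424.
The centroid lies 2.2/2 = 1.1 m below the top edge, so y_c = 2.83 + 1.1 = 3.93 m and h_c = 3.93 × 0.492424 = 1.93523 m.
A = 3.83 × 2.2 = 8.426 m².
Resultant F = γ·h_c·A = 9.81 × 1.93523 × 8.426 = 159.964 kN.

F ≈ 160.0 kN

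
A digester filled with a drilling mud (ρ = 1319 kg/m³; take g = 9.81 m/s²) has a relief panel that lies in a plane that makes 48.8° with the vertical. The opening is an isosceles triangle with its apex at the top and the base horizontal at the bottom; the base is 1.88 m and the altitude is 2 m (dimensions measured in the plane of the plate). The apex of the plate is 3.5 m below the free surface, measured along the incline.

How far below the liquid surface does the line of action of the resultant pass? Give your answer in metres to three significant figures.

γ = ρg = 1319 × 9.81 / 1000 = 12.93939 kN/m³.
The plate makes 48.8° with the vertical, i.e. θ = 90° − 48.8° = 41.2° to the horizontal. Measuring y along the incline from the free-surface line, vertical depth h = y·sinθ with sinθ = 0.658689.
With the apex up, the centroid sits 2h/3 = 2 × 2/3 = 1.33333 m below the apex, so y_c = 3.5 + 1.33333 = 4.83333 m and h_c = 4.83333 × 0.658689 = 3.18366 m.
A = ½ × 1.88 × 2 = 1.88 m².
Resultant F = γ·h_c·A = 12.93939 × 3.18366 × 1.88 = 77.4459 kN.
I_c = b·h³/36 = 1.88 × 2³/36 = 0.417778 m⁴.
Centre of pressure: y_p = y_c + I_c/(y_c·A) = 4.83333 + 0.417778/(4.83333 × 1.88) = 4.83333 + 0.0459771 = 4.87931 m along the plane.
Vertically, h_p = y_p·sinθ = 4.87931 × 0.658689 = 3.21395 m.

h_p = 3.21 m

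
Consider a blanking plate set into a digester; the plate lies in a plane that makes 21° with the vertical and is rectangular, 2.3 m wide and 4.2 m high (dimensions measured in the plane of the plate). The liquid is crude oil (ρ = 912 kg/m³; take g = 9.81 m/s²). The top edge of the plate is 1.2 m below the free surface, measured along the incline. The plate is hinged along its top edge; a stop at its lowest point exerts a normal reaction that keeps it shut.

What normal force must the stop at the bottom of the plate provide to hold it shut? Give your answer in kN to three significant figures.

γ = ρg = 912 × 9.81 / 1000 = 8.94672 kN/m³.
The plate makes 21° with the vertical, i.e. θ = 90° − 21° = 69° to the horizontal. Measuring y along the incline from the free-surface line, vertical depth h = y·sinθ with sinθ = 0.933580.
The centroid lies 4.2/2 = 2.1 m below the top edge, so y_c = 1.2 + 2.1 = 3.3 m and h_c = 3.3 × 0.933580 = 3.08081 m.
A = 2.3 × 4.2 = 9.66 m².
Resultant F = γ·h_c·A = 8.94672 × 3.08081 × 9.66 = 266.26 kN.
I_c = b·h³/12 = 2.3 × 4.2³/12 = 14.2002 m⁴.
Centre of pressure: y_p = y_c + I_c/(y_c·A) = 3.3 + 14.2002/(3.3 × 9.66) = 3.3 + 0.445455 = 3.74545 m along the plane.
The resultant acts 2.1 + 0.445455 = 2.54546 m (along the plate) below the hinge at the top edge, so the moment about the hinge is M = F × 2.54546 = 266.26 × 2.54546 = 677.754 kN·m.
A normal force at the bottom, 4.2 m from the hinge, must supply this moment: P = 677.754/4.2 = 161.37 kN.

P ≈ 161 kN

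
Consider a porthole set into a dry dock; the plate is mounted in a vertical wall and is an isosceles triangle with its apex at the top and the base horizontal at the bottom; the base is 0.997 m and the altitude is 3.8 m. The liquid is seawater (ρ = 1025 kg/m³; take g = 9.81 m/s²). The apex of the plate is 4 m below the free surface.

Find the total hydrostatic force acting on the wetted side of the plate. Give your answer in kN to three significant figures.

γ = ρg = 1025 × 9.81 / 1000 = 10.05525 kN/m³.
With the apex up, the centroid sits 2h/3 = 2 × 3.8/3 = 2.53333 m below the apex, so the centroid depth is h_c = 4 + 2.53333 = 6.53333 m.
A = ½ × 0.997 × 3.8 = 1.8943 m².
Resultant F = γ·h_c·A = 10.05525 × 6.53333 × 1.8943 = 124.445 kN.

F ≈ 124 kN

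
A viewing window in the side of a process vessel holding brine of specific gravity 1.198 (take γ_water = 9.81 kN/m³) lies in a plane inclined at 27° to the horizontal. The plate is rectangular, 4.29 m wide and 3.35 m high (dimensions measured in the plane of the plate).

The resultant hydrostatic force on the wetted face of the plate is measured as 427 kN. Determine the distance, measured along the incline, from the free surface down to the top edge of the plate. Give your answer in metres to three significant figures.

y_top ≈ 3.89 m

γ = 1.198 × 9.81 = 11.75238 kN/m³.
A = 4.29 × 3.35 = 14.3715 m².
From F = γ·h_c·A, the centroid depth is h_c = 427/(11.75238 × 14.3715) = 2.52813 m.
Let θ = 27° be the plate's angle to the horizontal; measure y along the incline from where the plane meets the free surface. Vertical depth h = y·sinθ with sinθ = 0.453990.
Along the incline, y_c = h_c/sinθ = 2.52813/0.453990 = 5.56869 m.
The centroid lies 3.35/2 = 1.675 m below the top edge, so the top edge sits at y_top = 5.56869 − 1.675 = 3.89369 m along the incline.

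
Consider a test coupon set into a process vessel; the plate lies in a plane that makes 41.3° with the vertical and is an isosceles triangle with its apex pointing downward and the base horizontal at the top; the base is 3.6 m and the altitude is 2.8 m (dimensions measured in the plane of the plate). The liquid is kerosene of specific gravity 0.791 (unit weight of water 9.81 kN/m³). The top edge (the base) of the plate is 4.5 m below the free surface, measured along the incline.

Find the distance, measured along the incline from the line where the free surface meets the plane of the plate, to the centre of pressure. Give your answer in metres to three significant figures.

y_p = 5.51 m

γ = 0.791 × 9.81 = 7.75971 kN/m³.
The plate makes 41.3° with the vertical, i.e. θ = 90° − 41.3° = 48.7° to the horizontal. Measuring y along the incline from the free-surface line, vertical depth h = y·sinθ with sinθ = 0.751264.
With the apex down, the centroid sits h/3 = 2.8/3 = 0.933333 m below the base (the top edge), so y_c = 4.5 + 0.933333 = 5.43333 m and h_c = 5.43333 × 0.751264 = 4.08187 m.
A = ½ × 3.6 × 2.8 = 5.04 m².
Resultant F = γ·h_c·A = 7.75971 × 4.08187 × 5.04 = 159.638 kN.
I_c = b·h³/36 = 3.6 × 2.8³/36 = 2.1952 m⁴.
Centre of pressure: y_p = y_c + I_c/(y_c·A) = 5.43333 + 2.1952/(5.43333 × 5.04) = 5.43333 + 0.0801636 = 5.51349 m along the plane.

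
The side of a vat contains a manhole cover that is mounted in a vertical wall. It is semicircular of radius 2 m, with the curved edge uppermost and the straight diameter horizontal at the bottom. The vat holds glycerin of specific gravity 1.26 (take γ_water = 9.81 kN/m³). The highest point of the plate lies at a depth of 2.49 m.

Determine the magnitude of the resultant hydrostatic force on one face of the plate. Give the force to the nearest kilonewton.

F ≈ 283 kN

γ = 1.26 × 9.81 = 12.3606 kN/m³.
The centroid lies 4r/(3π) = 0.848826 m above the diameter, so r − 4r/(3π) = 2 − 0.848826 = 1.15117 m below the topmost point, so the centroid depth is h_c = 2.49 + 1.15117 = 3.64117 m.
A = πr²/2 = π × 2²/2 = 6.28319 m².
Resultant F = γ·h_c·A = 12.3606 × 3.64117 × 6.28319 = 282.788 kN.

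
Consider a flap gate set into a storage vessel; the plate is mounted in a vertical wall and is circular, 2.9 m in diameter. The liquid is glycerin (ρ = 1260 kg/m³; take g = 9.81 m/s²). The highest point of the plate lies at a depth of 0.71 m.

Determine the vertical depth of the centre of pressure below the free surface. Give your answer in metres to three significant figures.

h_p = 2.40 m

γ = ρg = 1260 × 9.81 / 1000 = 12.3606 kN/m³.
The centroid is at the centre, 1.45 m below the top of the plate, so the centroid depth is h_c = 0.71 + 1.45 = 2.16 m.
A = π(1.45)² = 6.6052 m².
Resultant F = γ·h_c·A = 12.3606 × 2.16 × 6.6052 = 176.352 kN.
I_c = πr⁴/4 = π × 1.45⁴/4 = 3.47186 m⁴.
Centre of pressure: y_p = y_c + I_c/(y_c·A) = 2.16 + 3.47186/(2.16 × 6.6052) = 2.16 + 0.243345 = 2.40335 m along the plane.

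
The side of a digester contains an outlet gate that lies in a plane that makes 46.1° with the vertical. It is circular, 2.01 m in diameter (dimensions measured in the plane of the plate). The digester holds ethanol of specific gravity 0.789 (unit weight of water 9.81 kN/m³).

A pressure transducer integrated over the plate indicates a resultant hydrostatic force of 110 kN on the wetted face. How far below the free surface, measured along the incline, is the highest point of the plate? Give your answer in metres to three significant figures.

γ = 0.789 × 9.81 = 7.74009 kN/m³.
A = π(1.005)² = 3.17309 m².
From F = γ·h_c·A, the centroid depth is h_c = 110/(7.74009 × 3.17309) = 4.47883 m.
The plate makes 46.1° with the vertical, i.e. θ = 90° − 46.1° = 43.9° to the horizontal. Measuring y along the incline from the free-surface line, vertical depth h = y·sinθ with sinθ = 0.693402.
Along the incline, y_c = h_c/sinθ = 4.47883/0.693402 = 6.45921 m.
The centroid is at the centre, 1.005 m below the top of the plate, so the highest point sits at y_top = 6.45921 − 1.005 = 5.45421 m along the incline.

y_top ≈ 5.45 m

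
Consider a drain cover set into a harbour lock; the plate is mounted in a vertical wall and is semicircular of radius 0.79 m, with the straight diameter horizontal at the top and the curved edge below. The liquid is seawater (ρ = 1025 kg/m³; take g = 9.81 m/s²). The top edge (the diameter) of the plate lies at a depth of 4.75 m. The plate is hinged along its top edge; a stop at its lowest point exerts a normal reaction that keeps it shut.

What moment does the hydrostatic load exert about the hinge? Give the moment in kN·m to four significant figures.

M ≈ 17.24 kN·m

γ = ρg = 1025 × 9.81 / 1000 = 10.05525 kN/m³.
The centroid of a semicircle lies 4r/(3π) = 0.335286 m from the diameter, here below the top edge, so the centroid depth is h_c = 4.75 + 0.335286 = 5.08529 m.
A = πr²/2 = π × 0.79²/2 = 0.980334 m².
Resultant F = γ·h_c·A = 10.05525 × 5.08529 × 0.980334 = 50.1283 kN.
I_c = (π/8 − 8/(9π))·r⁴ = 0.109757 × 0.79⁴ = 0.0427504 m⁴.
Centre of pressure: y_p = y_c + I_c/(y_c·A) = 5.08529 + 0.0427504/(5.08529 × 0.980334) = 5.08529 + 0.00857532 = 5.09387 m along the plane.
The resultant acts 0.335286 + 0.00857532 = 0.343861 m (along the plate) below the hinge at the top edge, so the moment about the hinge is M = F × 0.343861 = 50.1283 × 0.343861 = 17.2372 kN·m.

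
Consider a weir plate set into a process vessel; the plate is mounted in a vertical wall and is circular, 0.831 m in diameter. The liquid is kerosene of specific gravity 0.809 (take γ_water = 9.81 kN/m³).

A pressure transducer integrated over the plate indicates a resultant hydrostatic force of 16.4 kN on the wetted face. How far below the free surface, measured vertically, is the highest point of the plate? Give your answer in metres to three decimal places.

γ = 0.809 × 9.81 = 7.93629 kN/m³.
A = π(0.4155)² = 0.542365 m².
From F = γ·h_c·A, the centroid depth is h_c = 16.4/(7.93629 × 0.542365) = 3.81008 m.
The centroid is at the centre, 0.4155 m below the top of the plate, so the highest point sits at h_top = 3.81008 − 0.4155 = 3.39458 m below the surface.

d_top ≈ 3.395 m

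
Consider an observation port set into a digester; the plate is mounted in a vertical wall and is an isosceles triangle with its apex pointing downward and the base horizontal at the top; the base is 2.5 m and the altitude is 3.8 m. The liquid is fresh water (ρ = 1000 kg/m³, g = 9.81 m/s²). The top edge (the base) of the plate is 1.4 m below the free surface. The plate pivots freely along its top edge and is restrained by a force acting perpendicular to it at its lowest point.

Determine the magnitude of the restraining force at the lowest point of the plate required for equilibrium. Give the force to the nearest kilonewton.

P ≈ 51 kN

γ = ρg = 1000 × 9.81 = 9810 N/m³ = 9.81 kN/m³.
With the apex down, the centroid sits h/3 = 3.8/3 = 1.26667 m below the base (the top edge), so the centroid depth is h_c = 1.4 + 1.26667 = 2.66667 m.
A = ½ × 2.5 × 3.8 = 4.75 m².
Resultant F = γ·h_c·A = 9.81 × 2.66667 × 4.75 = 124.26 kN.
I_c = b·h³/36 = 2.5 × 3.8³/36 = 3.81056 m⁴.
Centre of pressure: y_p = y_c + I_c/(y_c·A) = 2.66667 + 3.81056/(2.66667 × 4.75) = 2.66667 + 0.300833 = 2.9675 m along the plane.
The resultant acts 1.26667 + 0.300833 = 1.5675 m (along the plate) below the hinge at the top edge, so the moment about the hinge is M = F × 1.5675 = 124.26 × 1.5675 = 194.778 kN·m.
A normal force at the bottom, 3.8 m from the hinge, must supply this moment: P = 194.778/3.8 = 51.2574 kN.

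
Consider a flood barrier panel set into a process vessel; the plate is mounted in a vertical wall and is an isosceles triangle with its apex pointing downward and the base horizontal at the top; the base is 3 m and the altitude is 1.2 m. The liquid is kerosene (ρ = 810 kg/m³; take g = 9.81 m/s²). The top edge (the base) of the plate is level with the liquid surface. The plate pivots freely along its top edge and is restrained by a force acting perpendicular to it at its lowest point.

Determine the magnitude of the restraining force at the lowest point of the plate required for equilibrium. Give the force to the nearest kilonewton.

P ≈ 3 kN

γ = ρg = 810 × 9.81 / 1000 = 7.9461 kN/m³.
With the apex down, the centroid sits h/3 = 1.2/3 = 0.4 m below the base (the top edge), so the centroid depth is h_c = 0.4 m.
A = ½ × 3 × 1.2 = 1.8 m².
Resultant F = γ·h_c·A = 7.9461 × 0.4 × 1.8 = 5.72119 kN.
I_c = b·h³/36 = 3 × 1.2³/36 = 0.144 m⁴.
Centre of pressure: y_p = y_c + I_c/(y_c·A) = 0.4 + 0.144/(0.4 × 1.8) = 0.4 + 0.2 = 0.6 m along the plane.
The resultant acts 0.4 + 0.2 = 0.6 m (along the plate) below the hinge at the top edge, so the moment about the hinge is M = F × 0.6 = 5.72119 × 0.6 = 3.43271 kN·m.
A normal force at the bottom, 1.2 m from the hinge, must supply this moment: P = 3.43271/1.2 = 2.86059 kN.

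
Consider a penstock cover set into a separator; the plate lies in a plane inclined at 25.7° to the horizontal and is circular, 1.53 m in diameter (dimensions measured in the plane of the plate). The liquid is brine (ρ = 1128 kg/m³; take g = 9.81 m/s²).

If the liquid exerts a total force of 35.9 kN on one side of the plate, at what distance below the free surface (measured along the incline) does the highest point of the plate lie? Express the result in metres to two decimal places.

y_top ≈ 3.30 m

γ = ρg = 1128 × 9.81 / 1000 = 11.06568 kN/m³.
A = π(0.765)² = 1.83854 m².
From F = γ·h_c·A, the centroid depth is h_c = 35.9/(11.06568 × 1.83854) = 1.76459 m.
Let θ = 25.7° be the plate's angle to the horizontal; measure y along the incline from where the plane meets the free surface. Vertical depth h = y·sinθ with sinθ = 0.433659.
Along the incline, y_c = h_c/sinθ = 1.76459/0.433659 = 4.06907 m.
The centroid is at the centre, 0.765 m below the top of the plate, so the highest point sits at y_top = 4.06907 − 0.765 = 3.30407 m along the incline.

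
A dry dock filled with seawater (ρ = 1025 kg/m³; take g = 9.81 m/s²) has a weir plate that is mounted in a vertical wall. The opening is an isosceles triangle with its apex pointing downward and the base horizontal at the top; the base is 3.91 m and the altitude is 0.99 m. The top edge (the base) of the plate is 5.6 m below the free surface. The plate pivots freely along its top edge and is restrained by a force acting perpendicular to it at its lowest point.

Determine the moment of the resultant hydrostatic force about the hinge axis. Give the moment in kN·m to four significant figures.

γ = ρg = 1025 × 9.81 / 1000 = 10.05525 kN/m³.
With the apex down, the centroid sits h/3 = 0.99/3 = 0.33 m below the base (the top edge), so the centroid depth is h_c = 5.6 + 0.33 = 5.93 m.
A = ½ × 3.91 × 0.99 = 1.93545 m².
Resultant F = γ·h_c·A = 10.05525 × 5.93 × 1.93545 = 115.406 kN.
I_c = b·h³/36 = 3.91 × 0.99³/36 = 0.105385 m⁴.
Centre of pressure: y_p = y_c + I_c/(y_c·A) = 5.93 + 0.105385/(5.93 × 1.93545) = 5.93 + 0.0091821 = 5.93918 m along the plane.
The resultant acts 0.33 + 0.0091821 = 0.339182 m (along the plate) below the hinge at the top edge, so the moment about the hinge is M = F × 0.339182 = 115.406 × 0.339182 = 39.1436 kN·m.

M ≈ 39.14 kN·m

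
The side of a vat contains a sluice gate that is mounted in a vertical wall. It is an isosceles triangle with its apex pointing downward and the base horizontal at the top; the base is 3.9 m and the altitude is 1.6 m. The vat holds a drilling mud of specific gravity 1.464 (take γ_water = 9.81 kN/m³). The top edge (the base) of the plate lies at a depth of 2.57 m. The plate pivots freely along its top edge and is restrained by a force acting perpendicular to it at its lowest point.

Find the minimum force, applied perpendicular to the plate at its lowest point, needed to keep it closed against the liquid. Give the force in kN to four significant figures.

P ≈ 50.34 kN

γ = 1.464 × 9.81 = 14.36184 kN/m³.
With the apex down, the centroid sits h/3 = 1.6/3 = 0.533333 m below the base (the top edge), so the centroid depth is h_c = 2.57 + 0.533333 = 3.10333 m.
A = ½ × 3.9 × 1.6 = 3.12 m².
Resultant F = γ·h_c·A = 14.36184 × 3.10333 × 3.12 = 139.057 kN.
I_c = b·h³/36 = 3.9 × 1.6³/36 = 0.443733 m⁴.
Centre of pressure: y_p = y_c + I_c/(y_c·A) = 3.10333 + 0.443733/(3.10333 × 3.12) = 3.10333 + 0.0458289 = 3.14916 m along the plane.
The resultant acts 0.533333 + 0.0458289 = 0.579162 m (along the plate) below the hinge at the top edge, so the moment about the hinge is M = F × 0.579162 = 139.057 × 0.579162 = 80.5365 kN·m.
A normal force at the bottom, 1.6 m from the hinge, must supply this moment: P = 80.5365/1.6 = 50.3353 kN.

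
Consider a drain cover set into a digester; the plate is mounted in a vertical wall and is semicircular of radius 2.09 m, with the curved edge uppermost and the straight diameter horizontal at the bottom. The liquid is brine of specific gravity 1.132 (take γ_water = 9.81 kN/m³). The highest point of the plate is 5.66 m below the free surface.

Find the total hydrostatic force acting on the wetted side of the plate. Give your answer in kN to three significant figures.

F ≈ 523 kN

γ = 1.132 × 9.81 = 11.10492 kN/m³.
The centroid lies 4r/(3π) = 0.887024 m above the diameter, so r − 4r/(3π) = 2.09 − 0.887024 = 1.20298 m below the topmost point, so the centroid depth is h_c = 5.66 + 1.20298 = 6.86298 m.
A = πr²/2 = π × 2.09²/2 = 6.8614 m².
Resultant F = γ·h_c·A = 11.10492 × 6.86298 × 6.8614 = 522.927 kN.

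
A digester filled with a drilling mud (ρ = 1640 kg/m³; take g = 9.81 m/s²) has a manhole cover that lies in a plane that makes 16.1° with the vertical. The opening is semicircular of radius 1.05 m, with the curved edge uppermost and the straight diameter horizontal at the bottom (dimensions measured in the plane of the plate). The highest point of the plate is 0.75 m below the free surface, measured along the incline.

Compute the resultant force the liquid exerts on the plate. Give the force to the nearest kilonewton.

F ≈ 36 kN

γ = ρg = 1640 × 9.81 / 1000 = 16.0884 kN/m³.
The plate makes 16.1° with the vertical, i.e. θ = 90° − 16.1° = 73.9° to the horizontal. Measuring y along the incline from the free-surface line, vertical depth h = y·sinθ with sinθ = 0.960779.
The centroid lies 4r/(3π) = 0.445634 m above the diameter, so r − 4r/(3π) = 1.05 − 0.445634 = 0.604366 m below the topmost point, so y_c = 0.75 + 0.604366 = 1.35437 m and h_c = 1.35437 × 0.960779 = 1.30125 m.
A = πr²/2 = π × 1.05²/2 = 1.7318 m².
Resultant F = γ·h_c·A = 16.0884 × 1.30125 × 1.7318 = 36.2553 kN.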